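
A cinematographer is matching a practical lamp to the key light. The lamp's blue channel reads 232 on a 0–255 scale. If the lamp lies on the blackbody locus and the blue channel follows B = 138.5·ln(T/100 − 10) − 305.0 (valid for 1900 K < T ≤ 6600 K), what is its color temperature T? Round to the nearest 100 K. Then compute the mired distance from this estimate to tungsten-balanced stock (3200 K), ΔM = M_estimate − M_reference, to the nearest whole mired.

-140 mireds

ln(t − 10) = (232 + 305.0) / 138.5 = 3.8773.
t − 10 = e^3.8773 = 48.292, so t = 58.292.
T = 100·t = 5829 K → 5800 K to the nearest 100 K.
M_estimate = 10⁶/5800 = 172.41; M_reference = 10⁶/3200 = 312.50.
ΔM = 172.41 − 312.50 = -140.09 → -140 mireds.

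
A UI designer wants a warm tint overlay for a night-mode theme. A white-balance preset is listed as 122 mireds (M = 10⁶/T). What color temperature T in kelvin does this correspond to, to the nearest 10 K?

8200 K

T = 10⁶ / 122 = 8196.72 K → 8200 K.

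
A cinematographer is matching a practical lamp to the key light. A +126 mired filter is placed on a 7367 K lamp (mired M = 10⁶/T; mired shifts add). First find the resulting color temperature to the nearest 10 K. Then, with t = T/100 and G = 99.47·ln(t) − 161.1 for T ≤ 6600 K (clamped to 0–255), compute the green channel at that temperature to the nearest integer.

201

M_in = 10⁶/7367 = 135.74; M_out = 135.74 + (+126) = 261.74.
T_out = 10⁶/261.74 = 3820.6 K → 3820 K; t = 38.2.
G = 99.47·ln 38.2 − 161.1 = 99.47·3.6428 − 161.1 = 201.253.
Rounded: 201.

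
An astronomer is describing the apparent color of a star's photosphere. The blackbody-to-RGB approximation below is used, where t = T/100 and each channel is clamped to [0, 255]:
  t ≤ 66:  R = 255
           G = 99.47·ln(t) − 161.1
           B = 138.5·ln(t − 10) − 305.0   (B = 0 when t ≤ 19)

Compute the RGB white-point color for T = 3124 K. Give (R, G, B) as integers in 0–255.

t = 3124/100 = 31.24; the t ≤ 66 branch applies.
R = 255 by definition for t ≤ 66.
G = 99.47·ln 31.24 − 161.1 = 99.47·3.4417 − 161.1 = 181.246.
B = 138.5·ln(31.24 − 10) − 305.0 = 138.5·ln 21.24 − 305.0 = 138.5·3.0559 − 305.0 = 118.240.
Rounded: (255, 181, 118).

(255, 181, 118)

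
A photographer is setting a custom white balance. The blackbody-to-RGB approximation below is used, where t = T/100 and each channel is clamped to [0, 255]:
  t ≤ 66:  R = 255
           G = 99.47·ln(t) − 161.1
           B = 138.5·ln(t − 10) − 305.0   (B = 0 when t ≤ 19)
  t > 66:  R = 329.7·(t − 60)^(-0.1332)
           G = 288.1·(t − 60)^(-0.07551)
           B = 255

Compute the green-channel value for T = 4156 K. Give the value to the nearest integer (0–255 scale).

210

t = 4156/100 = 41.56; the t ≤ 66 branch applies.
G = 99.47·ln 41.56 − 161.1 = 99.47·3.7271 − 161.1 = 209.638.
Rounded: 210.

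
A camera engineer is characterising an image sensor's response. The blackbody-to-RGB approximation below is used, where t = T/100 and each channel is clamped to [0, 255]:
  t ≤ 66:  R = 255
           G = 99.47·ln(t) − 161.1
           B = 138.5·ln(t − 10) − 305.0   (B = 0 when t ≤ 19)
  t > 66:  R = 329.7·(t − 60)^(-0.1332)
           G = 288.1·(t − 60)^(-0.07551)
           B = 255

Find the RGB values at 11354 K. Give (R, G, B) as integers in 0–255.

t = 11354/100 = 113.54; the t > 66 branch applies.
R = 329.7·(113.54 − 60)^(-0.1332) = 329.7·53.54^(-0.1332) = 329.7·0.58849 = 194.026.
G = 288.1·(113.54 − 60)^(-0.07551) = 288.1·53.54^(-0.07551) = 288.1·0.74040 = 213.310.
B = 255 by definition for t > 66.
Rounded: (194, 213, 255).

(194, 213, 255)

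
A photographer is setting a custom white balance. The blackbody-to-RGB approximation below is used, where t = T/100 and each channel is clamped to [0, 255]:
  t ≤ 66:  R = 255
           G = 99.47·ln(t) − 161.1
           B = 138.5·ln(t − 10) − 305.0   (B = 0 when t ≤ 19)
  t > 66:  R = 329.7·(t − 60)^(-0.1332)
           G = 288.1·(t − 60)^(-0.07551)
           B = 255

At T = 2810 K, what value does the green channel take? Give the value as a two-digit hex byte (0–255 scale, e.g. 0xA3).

t = 2810/100 = 28.1; the t ≤ 66 branch applies.
G = 99.47·ln 28.1 − 161.1 = 99.47·3.3358 − 161.1 = 170.709.
Rounded: 171; in hex, 0xAB.

0xAB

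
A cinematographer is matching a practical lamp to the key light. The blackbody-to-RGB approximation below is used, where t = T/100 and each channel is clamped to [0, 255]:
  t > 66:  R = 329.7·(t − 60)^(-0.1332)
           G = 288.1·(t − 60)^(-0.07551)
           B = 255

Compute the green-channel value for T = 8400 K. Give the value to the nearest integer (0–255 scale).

t = 8400/100 = 84; the t > 66 branch applies.
G = 288.1·(84 − 60)^(-0.07551) = 288.1·24^(-0.07551) = 288.1·0.78665 = 226.633.
Rounded: 227.

227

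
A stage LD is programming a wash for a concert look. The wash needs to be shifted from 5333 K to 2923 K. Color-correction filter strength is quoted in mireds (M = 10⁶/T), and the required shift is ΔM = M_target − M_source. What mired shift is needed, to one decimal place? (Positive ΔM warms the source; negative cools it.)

+154.6 mireds

M_source = 10⁶/5333 = 187.512; M_target = 10⁶/2923 = 342.114.
ΔM = 342.114 − 187.512 = 154.603 → +154.6 mireds, a warming shift.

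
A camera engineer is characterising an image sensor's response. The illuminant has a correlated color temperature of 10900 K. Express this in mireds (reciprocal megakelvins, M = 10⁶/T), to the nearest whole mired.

92 mireds

M = 10⁶ / 10900 = 91.743 → 92 mireds.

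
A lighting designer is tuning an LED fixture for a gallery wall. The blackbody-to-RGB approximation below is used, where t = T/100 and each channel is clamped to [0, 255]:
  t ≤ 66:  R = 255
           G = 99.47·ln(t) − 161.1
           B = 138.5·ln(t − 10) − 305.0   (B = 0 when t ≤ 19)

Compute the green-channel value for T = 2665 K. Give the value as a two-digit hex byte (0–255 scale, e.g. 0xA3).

0xA5

t = 2665/100 = 26.65; the t ≤ 66 branch applies.
G = 99.47·ln 26.65 − 161.1 = 99.47·3.2828 − 161.1 = 165.439.
Rounded: 165; in hex, 0xA5.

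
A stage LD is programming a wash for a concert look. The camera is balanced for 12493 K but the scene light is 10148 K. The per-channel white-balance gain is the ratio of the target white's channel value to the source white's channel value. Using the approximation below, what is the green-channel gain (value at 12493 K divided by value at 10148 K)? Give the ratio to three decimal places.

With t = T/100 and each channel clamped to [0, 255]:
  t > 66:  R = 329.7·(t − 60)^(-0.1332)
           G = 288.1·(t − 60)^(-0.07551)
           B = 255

0.967

At 10148 K (t = 101.48):
  G = 288.1·(101.48 − 60)^(-0.07551) = 288.1·41.48^(-0.07551) = 288.1·0.75481 = 217.460.
At 12493 K (t = 124.93):
  G = 288.1·(124.93 − 60)^(-0.07551) = 288.1·64.93^(-0.07551) = 288.1·0.72970 = 210.226.
Gain = 210.226 / 217.460 = 0.9667 → 0.967.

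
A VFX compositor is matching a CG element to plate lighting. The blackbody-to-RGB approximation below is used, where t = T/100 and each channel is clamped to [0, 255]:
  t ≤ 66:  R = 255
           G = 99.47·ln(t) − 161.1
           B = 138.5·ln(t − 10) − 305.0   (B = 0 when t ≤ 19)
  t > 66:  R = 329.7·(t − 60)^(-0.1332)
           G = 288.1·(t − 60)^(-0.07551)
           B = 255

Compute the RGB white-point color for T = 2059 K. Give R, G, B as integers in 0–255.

R=255, G=140, B=22

t = 2059/100 = 20.59; the t ≤ 66 branch applies.
R = 255 by definition for t ≤ 66.
G = 99.47·ln 20.59 − 161.1 = 99.47·3.0248 − 161.1 = 139.777.
B = 138.5·ln(20.59 − 10) − 305.0 = 138.5·ln 10.59 − 305.0 = 138.5·2.3599 − 305.0 = 21.848.
Rounded: (255, 140, 22).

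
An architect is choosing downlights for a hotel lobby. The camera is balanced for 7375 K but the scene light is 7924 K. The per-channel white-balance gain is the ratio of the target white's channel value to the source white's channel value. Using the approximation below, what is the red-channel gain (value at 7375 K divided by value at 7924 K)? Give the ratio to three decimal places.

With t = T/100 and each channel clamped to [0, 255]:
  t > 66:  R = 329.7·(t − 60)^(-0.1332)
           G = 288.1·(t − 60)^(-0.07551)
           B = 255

1.046

At 7924 K (t = 79.24):
  R = 329.7·(79.24 − 60)^(-0.1332) = 329.7·19.24^(-0.1332) = 329.7·0.67444 = 222.363.
At 7375 K (t = 73.75):
  R = 329.7·(73.75 − 60)^(-0.1332) = 329.7·13.75^(-0.1332) = 329.7·0.70531 = 232.540.
Gain = 232.540 / 222.363 = 1.0458 → 1.046.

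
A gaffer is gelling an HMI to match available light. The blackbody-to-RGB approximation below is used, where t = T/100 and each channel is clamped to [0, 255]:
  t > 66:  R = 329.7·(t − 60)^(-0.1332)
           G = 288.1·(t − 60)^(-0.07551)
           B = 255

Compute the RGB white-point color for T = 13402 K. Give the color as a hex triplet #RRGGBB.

#BAD0FF

t = 13402/100 = 134.02; the t > 66 branch applies.
R = 329.7·(134.02 − 60)^(-0.1332) = 329.7·74.02^(-0.1332) = 329.7·0.56364 = 185.832.
G = 288.1·(134.02 − 60)^(-0.07551) = 288.1·74.02^(-0.07551) = 288.1·0.72251 = 208.156.
B = 255 by definition for t > 66.
Rounded: (186, 208, 255).
In hex: #BAD0FF.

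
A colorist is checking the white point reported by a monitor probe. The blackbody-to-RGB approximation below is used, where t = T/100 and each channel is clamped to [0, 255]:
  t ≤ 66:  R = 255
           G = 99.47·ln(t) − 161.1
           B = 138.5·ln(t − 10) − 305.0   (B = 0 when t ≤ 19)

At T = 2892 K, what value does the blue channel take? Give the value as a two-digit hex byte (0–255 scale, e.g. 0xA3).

t = 2892/100 = 28.92; the t ≤ 66 branch applies.
B = 138.5·ln(28.92 − 10) − 305.0 = 138.5·ln 18.92 − 305.0 = 138.5·2.9402 − 305.0 = 102.220.
Rounded: 102; in hex, 0x66.

0x66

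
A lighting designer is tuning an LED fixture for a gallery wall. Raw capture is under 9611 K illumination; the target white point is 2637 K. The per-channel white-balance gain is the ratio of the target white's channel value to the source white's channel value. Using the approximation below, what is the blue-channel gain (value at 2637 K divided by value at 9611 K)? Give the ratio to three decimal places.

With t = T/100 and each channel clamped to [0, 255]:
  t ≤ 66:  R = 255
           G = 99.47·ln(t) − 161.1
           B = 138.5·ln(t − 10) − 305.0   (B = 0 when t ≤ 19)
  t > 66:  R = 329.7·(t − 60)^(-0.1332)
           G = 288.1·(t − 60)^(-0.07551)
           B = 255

At 9611 K (t = 96.11):
  B = 255 by definition for t > 66.
At 2637 K (t = 26.37):
  B = 138.5·ln(26.37 − 10) − 305.0 = 138.5·ln 16.37 − 305.0 = 138.5·2.7955 − 305.0 = 82.170.
Gain = 82.170 / 255.000 = 0.3222 → 0.322.

0.322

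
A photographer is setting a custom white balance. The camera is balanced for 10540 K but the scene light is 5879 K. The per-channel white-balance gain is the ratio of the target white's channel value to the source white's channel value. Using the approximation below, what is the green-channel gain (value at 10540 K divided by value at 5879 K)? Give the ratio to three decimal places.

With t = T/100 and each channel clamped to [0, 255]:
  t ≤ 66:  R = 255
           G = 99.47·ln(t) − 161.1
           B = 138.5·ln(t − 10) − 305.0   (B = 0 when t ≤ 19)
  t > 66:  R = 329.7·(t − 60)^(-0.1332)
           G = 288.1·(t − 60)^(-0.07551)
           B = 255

At 5879 K (t = 58.79):
  G = 99.47·ln 58.79 − 161.1 = 99.47·4.0740 − 161.1 = 244.138.
At 10540 K (t = 105.4):
  G = 288.1·(105.4 − 60)^(-0.07551) = 288.1·45.4^(-0.07551) = 288.1·0.74968 = 215.983.
Gain = 215.983 / 244.138 = 0.8847 → 0.885.

0.885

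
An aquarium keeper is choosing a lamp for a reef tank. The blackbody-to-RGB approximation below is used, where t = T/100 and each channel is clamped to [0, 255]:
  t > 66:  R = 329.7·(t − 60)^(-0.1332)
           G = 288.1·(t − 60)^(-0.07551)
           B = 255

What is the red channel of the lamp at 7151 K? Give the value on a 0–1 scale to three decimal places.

t = 7151/100 = 71.51; the t > 66 branch applies.
R = 329.7·(71.51 − 60)^(-0.1332) = 329.7·11.51^(-0.1332) = 329.7·0.72221 = 238.113.
On a 0–1 scale: 238.113/255 = 0.9338 → 0.934.

0.934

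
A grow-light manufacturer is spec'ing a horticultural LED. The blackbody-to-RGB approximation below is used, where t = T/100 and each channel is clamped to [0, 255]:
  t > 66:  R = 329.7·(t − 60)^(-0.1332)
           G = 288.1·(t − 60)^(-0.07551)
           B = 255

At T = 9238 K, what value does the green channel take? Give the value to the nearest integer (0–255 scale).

t = 9238/100 = 92.38; the t > 66 branch applies.
G = 288.1·(92.38 − 60)^(-0.07551) = 288.1·32.38^(-0.07551) = 288.1·0.76906 = 221.566.
Rounded: 222.

222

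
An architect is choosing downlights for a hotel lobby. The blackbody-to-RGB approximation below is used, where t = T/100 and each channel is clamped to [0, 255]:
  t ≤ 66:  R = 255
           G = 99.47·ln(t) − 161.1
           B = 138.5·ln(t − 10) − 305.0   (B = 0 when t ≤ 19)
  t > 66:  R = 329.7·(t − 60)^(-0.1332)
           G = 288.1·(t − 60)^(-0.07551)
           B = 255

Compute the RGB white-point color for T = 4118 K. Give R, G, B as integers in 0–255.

R=255, G=209, B=171

t = 4118/100 = 41.18; the t ≤ 66 branch applies.
R = 255 by definition for t ≤ 66.
G = 99.47·ln 41.18 − 161.1 = 99.47·3.7180 − 161.1 = 208.725.
B = 138.5·ln(41.18 − 10) − 305.0 = 138.5·ln 31.18 − 305.0 = 138.5·3.4398 − 305.0 = 171.409.
Rounded: (255, 209, 171).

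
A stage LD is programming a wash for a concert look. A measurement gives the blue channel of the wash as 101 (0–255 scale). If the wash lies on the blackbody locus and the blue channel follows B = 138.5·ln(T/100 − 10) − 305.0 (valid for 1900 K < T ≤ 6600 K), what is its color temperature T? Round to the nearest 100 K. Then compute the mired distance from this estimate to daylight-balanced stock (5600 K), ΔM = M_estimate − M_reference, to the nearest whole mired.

ln(t − 10) = (101 + 305.0) / 138.5 = 2.9314.
t − 10 = e^2.9314 = 18.754, so t = 28.754.
T = 100·t = 2875 K → 2900 K to the nearest 100 K.
M_estimate = 10⁶/2900 = 344.83; M_reference = 10⁶/5600 = 178.57.
ΔM = 344.83 − 178.57 = 166.26 → +166 mireds.

+166 mireds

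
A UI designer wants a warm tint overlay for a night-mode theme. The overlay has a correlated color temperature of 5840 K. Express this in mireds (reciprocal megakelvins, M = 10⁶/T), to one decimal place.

M = 10⁶ / 5840 = 171.233 → 171.2 mireds.

171.2 mireds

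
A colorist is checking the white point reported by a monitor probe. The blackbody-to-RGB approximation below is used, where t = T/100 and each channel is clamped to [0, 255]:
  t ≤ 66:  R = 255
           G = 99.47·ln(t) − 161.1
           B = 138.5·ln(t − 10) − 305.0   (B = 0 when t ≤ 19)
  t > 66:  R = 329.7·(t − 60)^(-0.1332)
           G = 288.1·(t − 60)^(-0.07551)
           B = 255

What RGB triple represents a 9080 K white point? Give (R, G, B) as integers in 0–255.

t = 9080/100 = 90.8; the t > 66 branch applies.
R = 329.7·(90.8 − 60)^(-0.1332) = 329.7·30.8^(-0.1332) = 329.7·0.63347 = 208.855.
G = 288.1·(90.8 − 60)^(-0.07551) = 288.1·30.8^(-0.07551) = 288.1·0.77197 = 222.404.
B = 255 by definition for t > 66.
Rounded: (209, 222, 255).

(209, 222, 255)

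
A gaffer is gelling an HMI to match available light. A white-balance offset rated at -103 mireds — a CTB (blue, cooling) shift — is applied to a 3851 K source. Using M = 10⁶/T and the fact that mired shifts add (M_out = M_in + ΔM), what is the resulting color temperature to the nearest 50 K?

M_in = 10⁶/3851 = 259.67 mireds.
M_out = 259.67 + (-103) = 156.67 mireds.
T_out = 10⁶/156.67 = 6382.7 K → 6400 K.

6400 K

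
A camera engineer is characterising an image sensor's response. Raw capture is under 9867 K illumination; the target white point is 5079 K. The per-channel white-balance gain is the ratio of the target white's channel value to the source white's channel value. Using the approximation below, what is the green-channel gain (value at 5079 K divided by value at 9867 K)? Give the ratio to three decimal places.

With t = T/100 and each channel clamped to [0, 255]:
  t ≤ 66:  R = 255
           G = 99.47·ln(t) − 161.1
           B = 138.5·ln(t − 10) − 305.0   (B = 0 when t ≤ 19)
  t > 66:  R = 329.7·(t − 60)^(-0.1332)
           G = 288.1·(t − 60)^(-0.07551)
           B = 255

1.050

At 9867 K (t = 98.67):
  G = 288.1·(98.67 − 60)^(-0.07551) = 288.1·38.67^(-0.07551) = 288.1·0.75882 = 218.615.
At 5079 K (t = 50.79):
  G = 99.47·ln 50.79 − 161.1 = 99.47·3.9277 − 161.1 = 229.588.
Gain = 229.588 / 218.615 = 1.0502 → 1.050.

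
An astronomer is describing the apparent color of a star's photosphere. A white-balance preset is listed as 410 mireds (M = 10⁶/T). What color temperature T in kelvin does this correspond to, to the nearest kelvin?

2439 K

T = 10⁶ / 410 = 2439.02 K → 2439 K.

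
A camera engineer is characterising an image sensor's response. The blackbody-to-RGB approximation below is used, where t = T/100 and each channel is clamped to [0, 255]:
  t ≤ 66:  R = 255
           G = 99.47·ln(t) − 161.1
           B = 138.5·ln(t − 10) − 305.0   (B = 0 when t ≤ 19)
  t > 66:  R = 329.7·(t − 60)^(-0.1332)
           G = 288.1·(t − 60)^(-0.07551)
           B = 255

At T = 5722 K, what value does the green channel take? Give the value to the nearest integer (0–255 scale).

241

t = 5722/100 = 57.22; the t ≤ 66 branch applies.
G = 99.47·ln 57.22 − 161.1 = 99.47·4.0469 − 161.1 = 241.445.
Rounded: 241.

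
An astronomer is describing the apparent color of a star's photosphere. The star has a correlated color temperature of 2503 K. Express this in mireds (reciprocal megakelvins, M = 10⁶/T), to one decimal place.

399.5 mireds

M = 10⁶ / 2503 = 399.521 → 399.5 mireds.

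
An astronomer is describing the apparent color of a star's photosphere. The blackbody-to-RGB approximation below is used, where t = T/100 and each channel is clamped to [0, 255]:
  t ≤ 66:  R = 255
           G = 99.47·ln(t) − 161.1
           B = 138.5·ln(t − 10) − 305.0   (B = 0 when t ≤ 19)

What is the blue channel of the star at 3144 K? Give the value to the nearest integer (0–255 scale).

120

t = 3144/100 = 31.44; the t ≤ 66 branch applies.
B = 138.5·ln(31.44 − 10) − 305.0 = 138.5·ln 21.44 − 305.0 = 138.5·3.0653 − 305.0 = 119.538.
Rounded: 120.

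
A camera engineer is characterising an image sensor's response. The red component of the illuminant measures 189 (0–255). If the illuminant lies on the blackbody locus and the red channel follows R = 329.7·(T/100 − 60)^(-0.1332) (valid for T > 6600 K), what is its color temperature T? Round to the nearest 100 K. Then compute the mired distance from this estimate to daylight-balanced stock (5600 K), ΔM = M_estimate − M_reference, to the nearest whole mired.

(t − 60)^(-0.1332) = 189/329.7 = 0.57325.
t − 60 = 0.57325^(1/-0.1332) = 0.57325^(-7.508) = 65.199, so t = 125.199.
T = 100·t = 12520 K → 12500 K to the nearest 100 K.
M_estimate = 10⁶/12500 = 80.00; M_reference = 10⁶/5600 = 178.57.
ΔM = 80.00 − 178.57 = -98.57 → -99 mireds.

-99 mireds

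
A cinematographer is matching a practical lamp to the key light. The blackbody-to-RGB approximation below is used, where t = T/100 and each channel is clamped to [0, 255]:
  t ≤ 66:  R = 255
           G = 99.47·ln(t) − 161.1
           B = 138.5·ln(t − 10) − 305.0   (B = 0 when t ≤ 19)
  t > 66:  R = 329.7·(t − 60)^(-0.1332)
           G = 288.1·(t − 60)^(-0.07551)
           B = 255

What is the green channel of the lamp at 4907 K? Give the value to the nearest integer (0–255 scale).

t = 4907/100 = 49.07; the t ≤ 66 branch applies.
G = 99.47·ln 49.07 − 161.1 = 99.47·3.8932 − 161.1 = 226.161.
Rounded: 226.

226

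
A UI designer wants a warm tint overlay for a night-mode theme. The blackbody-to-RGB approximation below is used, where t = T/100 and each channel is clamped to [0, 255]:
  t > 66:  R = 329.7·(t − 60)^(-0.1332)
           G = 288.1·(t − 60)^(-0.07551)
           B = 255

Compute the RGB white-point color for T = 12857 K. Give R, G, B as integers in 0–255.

t = 12857/100 = 128.57; the t > 66 branch applies.
R = 329.7·(128.57 − 60)^(-0.1332) = 329.7·68.57^(-0.1332) = 329.7·0.56941 = 187.735.
G = 288.1·(128.57 − 60)^(-0.07551) = 288.1·68.57^(-0.07551) = 288.1·0.72670 = 209.361.
B = 255 by definition for t > 66.
Rounded: (188, 209, 255).

R=188, G=209, B=255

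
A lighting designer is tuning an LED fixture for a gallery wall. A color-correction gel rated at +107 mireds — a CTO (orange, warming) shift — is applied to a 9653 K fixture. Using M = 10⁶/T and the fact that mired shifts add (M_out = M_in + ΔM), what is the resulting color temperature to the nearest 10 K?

4750 K

M_in = 10⁶/9653 = 103.59 mireds.
M_out = 103.59 + (+107) = 210.59 mireds.
T_out = 10⁶/210.59 = 4748.5 K → 4750 K.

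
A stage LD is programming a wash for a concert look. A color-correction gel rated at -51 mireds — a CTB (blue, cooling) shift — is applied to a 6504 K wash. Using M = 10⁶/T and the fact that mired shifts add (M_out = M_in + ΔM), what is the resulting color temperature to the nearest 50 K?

M_in = 10⁶/6504 = 153.75 mireds.
M_out = 153.75 + (-51) = 102.75 mireds.
T_out = 10⁶/102.75 = 9732.2 K → 9750 K.

9750 K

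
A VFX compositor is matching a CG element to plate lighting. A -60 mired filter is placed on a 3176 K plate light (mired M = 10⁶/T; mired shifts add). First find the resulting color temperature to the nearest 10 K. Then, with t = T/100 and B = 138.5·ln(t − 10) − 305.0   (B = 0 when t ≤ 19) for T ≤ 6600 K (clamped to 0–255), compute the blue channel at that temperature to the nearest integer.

162

M_in = 10⁶/3176 = 314.86; M_out = 314.86 + (-60) = 254.86.
T_out = 10⁶/254.86 = 3923.7 K → 3920 K; t = 39.2.
B = 138.5·ln(39.2 − 10) − 305.0 = 138.5·ln 29.2 − 305.0 = 138.5·3.3742 − 305.0 = 162.322.
Rounded: 162.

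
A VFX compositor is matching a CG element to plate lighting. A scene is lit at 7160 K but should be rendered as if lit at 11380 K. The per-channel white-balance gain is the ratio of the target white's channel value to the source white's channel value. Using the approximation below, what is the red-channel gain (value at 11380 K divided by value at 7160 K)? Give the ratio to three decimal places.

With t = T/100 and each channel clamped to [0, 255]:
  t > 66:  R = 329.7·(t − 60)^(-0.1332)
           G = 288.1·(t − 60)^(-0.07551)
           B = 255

At 7160 K (t = 71.6):
  R = 329.7·(71.6 − 60)^(-0.1332) = 329.7·11.6^(-0.1332) = 329.7·0.72146 = 237.866.
At 11380 K (t = 113.8):
  R = 329.7·(113.8 − 60)^(-0.1332) = 329.7·53.8^(-0.1332) = 329.7·0.58811 = 193.900.
Gain = 193.900 / 237.866 = 0.8152 → 0.815.

0.815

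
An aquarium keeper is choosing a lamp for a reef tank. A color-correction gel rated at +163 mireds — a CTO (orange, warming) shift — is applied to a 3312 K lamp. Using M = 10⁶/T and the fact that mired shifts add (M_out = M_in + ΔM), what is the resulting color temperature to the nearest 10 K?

M_in = 10⁶/3312 = 301.93 mireds.
M_out = 301.93 + (+163) = 464.93 mireds.
T_out = 10⁶/464.93 = 2150.9 K → 2150 K.

2150 K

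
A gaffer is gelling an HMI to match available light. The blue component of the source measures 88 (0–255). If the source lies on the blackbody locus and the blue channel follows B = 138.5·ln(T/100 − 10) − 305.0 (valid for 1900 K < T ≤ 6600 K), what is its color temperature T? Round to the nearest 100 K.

ln(t − 10) = (88 + 305.0) / 138.5 = 2.8375.
t − 10 = e^2.8375 = 17.074, so t = 27.074.
T = 100·t = 2707 K → 2700 K to the nearest 100 K.

2700 K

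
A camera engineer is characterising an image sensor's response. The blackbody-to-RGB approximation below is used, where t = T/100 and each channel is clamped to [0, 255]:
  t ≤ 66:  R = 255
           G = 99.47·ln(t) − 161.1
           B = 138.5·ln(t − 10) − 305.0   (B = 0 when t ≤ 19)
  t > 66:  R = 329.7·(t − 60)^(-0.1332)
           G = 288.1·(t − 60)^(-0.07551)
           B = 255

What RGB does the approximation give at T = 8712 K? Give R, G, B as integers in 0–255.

R=212, G=225, B=255

t = 8712/100 = 87.12; the t > 66 branch applies.
R = 329.7·(87.12 − 60)^(-0.1332) = 329.7·27.12^(-0.1332) = 329.7·0.64430 = 212.425.
G = 288.1·(87.12 − 60)^(-0.07551) = 288.1·27.12^(-0.07551) = 288.1·0.77942 = 224.551.
B = 255 by definition for t > 66.
Rounded: (212, 225, 255).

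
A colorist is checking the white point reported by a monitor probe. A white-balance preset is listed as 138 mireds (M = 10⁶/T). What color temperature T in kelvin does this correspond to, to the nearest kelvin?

7246 K

T = 10⁶ / 138 = 7246.38 K → 7246 K.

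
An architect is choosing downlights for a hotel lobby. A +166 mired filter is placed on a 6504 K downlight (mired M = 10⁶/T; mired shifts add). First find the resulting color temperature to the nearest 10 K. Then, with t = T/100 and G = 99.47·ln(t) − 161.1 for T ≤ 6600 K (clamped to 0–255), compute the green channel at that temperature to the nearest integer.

M_in = 10⁶/6504 = 153.75; M_out = 153.75 + (+166) = 319.75.
T_out = 10⁶/319.75 = 3127.4 K → 3130 K; t = 31.3.
G = 99.47·ln 31.3 − 161.1 = 99.47·3.4436 − 161.1 = 181.437.
Rounded: 181.

181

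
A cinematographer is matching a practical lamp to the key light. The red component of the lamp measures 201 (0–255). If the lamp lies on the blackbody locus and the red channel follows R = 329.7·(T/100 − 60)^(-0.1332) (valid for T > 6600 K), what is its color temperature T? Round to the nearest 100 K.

(t − 60)^(-0.1332) = 201/329.7 = 0.60965.
t − 60 = 0.60965^(1/-0.1332) = 0.60965^(-7.508) = 41.071, so t = 101.071.
T = 100·t = 10107 K → 10100 K to the nearest 100 K.

10100 K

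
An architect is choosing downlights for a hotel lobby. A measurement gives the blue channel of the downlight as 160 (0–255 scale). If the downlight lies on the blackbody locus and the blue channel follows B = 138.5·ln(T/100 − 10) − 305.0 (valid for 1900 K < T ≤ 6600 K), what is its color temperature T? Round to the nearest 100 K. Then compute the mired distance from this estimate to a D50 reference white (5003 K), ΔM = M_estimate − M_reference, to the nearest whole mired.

ln(t − 10) = (160 + 305.0) / 138.5 = 3.3574.
t − 10 = e^3.3574 = 28.714, so t = 38.714.
T = 100·t = 3871 K → 3900 K to the nearest 100 K.
M_estimate = 10⁶/3900 = 256.41; M_reference = 10⁶/5003 = 199.88.
ΔM = 256.41 − 199.88 = 56.53 → +57 mireds.

+57 mireds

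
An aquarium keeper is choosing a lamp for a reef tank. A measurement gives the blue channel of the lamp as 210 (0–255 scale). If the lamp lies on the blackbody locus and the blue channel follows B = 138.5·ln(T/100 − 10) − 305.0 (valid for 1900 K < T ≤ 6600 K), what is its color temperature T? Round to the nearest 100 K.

5100 K

ln(t − 10) = (210 + 305.0) / 138.5 = 3.7184.
t − 10 = e^3.7184 = 41.199, so t = 51.199.
T = 100·t = 5120 K → 5100 K to the nearest 100 K.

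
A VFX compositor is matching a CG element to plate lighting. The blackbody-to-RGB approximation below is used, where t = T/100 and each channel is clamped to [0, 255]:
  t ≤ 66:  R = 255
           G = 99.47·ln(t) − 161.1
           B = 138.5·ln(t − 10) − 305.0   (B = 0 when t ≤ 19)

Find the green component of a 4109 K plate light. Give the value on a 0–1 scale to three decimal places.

0.818

t = 4109/100 = 41.09; the t ≤ 66 branch applies.
G = 99.47·ln 41.09 − 161.1 = 99.47·3.7158 − 161.1 = 208.507.
On a 0–1 scale: 208.507/255 = 0.8177 → 0.818.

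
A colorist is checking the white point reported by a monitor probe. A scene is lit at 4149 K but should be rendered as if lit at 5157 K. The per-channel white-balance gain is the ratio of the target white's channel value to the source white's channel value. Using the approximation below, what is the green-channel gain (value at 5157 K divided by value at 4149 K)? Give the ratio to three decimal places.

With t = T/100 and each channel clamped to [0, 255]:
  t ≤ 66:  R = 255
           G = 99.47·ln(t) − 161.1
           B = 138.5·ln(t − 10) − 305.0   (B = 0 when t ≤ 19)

1.103

At 4149 K (t = 41.49):
  G = 99.47·ln 41.49 − 161.1 = 99.47·3.7255 − 161.1 = 209.471.
At 5157 K (t = 51.57):
  G = 99.47·ln 51.57 − 161.1 = 99.47·3.9429 − 161.1 = 231.104.
Gain = 231.104 / 209.471 = 1.1033 → 1.103.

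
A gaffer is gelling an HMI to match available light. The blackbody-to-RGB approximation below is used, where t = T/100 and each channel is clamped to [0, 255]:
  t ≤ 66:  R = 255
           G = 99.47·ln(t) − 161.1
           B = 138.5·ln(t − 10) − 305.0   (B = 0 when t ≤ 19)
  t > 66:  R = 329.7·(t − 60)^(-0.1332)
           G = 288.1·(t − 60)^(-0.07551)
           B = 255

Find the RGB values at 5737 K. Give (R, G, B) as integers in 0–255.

t = 5737/100 = 57.37; the t ≤ 66 branch applies.
R = 255 by definition for t ≤ 66.
G = 99.47·ln 57.37 − 161.1 = 99.47·4.0495 − 161.1 = 241.706.
B = 138.5·ln(57.37 − 10) − 305.0 = 138.5·ln 47.37 − 305.0 = 138.5·3.8580 − 305.0 = 229.331.
Rounded: (255, 242, 229).

(255, 242, 229)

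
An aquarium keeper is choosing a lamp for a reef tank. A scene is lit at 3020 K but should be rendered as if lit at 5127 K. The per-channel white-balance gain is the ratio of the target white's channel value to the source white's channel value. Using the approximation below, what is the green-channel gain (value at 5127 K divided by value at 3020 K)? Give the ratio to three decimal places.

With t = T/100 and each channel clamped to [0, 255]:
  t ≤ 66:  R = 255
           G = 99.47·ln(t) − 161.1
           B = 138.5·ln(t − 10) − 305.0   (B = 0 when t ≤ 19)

1.296

At 3020 K (t = 30.2):
  G = 99.47·ln 30.2 − 161.1 = 99.47·3.4078 − 161.1 = 177.878.
At 5127 K (t = 51.27):
  G = 99.47·ln 51.27 − 161.1 = 99.47·3.9371 − 161.1 = 230.524.
Gain = 230.524 / 177.878 = 1.2960 → 1.296.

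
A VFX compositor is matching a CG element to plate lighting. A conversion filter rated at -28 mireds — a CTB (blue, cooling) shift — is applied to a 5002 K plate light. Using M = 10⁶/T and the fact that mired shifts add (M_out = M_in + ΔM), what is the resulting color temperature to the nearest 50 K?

5800 K

M_in = 10⁶/5002 = 199.92 mireds.
M_out = 199.92 + (-28) = 171.92 mireds.
T_out = 10⁶/171.92 = 5816.7 K → 5800 K.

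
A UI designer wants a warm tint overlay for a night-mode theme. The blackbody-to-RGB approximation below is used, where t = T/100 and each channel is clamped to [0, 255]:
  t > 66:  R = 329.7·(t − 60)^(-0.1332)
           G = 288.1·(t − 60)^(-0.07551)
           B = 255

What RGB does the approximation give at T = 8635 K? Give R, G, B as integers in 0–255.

R=213, G=225, B=255

t = 8635/100 = 86.35; the t > 66 branch applies.
R = 329.7·(86.35 − 60)^(-0.1332) = 329.7·26.35^(-0.1332) = 329.7·0.64677 = 213.241.
G = 288.1·(86.35 − 60)^(-0.07551) = 288.1·26.35^(-0.07551) = 288.1·0.78112 = 225.040.
B = 255 by definition for t > 66.
Rounded: (213, 225, 255).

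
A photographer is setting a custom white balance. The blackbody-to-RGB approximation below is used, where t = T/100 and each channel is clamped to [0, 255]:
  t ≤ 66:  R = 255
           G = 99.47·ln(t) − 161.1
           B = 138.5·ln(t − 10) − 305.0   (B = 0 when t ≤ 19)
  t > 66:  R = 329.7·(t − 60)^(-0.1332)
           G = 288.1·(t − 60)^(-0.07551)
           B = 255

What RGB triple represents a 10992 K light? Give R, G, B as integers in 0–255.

R=196, G=214, B=255

t = 10992/100 = 109.92; the t > 66 branch applies.
R = 329.7·(109.92 − 60)^(-0.1332) = 329.7·49.92^(-0.1332) = 329.7·0.59400 = 195.843.
G = 288.1·(109.92 − 60)^(-0.07551) = 288.1·49.92^(-0.07551) = 288.1·0.74433 = 214.440.
B = 255 by definition for t > 66.
Rounded: (196, 214, 255).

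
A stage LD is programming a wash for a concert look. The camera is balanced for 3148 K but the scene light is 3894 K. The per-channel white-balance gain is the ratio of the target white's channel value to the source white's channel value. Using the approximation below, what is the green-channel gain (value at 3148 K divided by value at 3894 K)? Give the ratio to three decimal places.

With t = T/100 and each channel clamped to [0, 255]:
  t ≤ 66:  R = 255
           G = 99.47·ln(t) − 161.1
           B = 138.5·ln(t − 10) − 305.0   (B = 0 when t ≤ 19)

0.896

At 3894 K (t = 38.94):
  G = 99.47·ln 38.94 − 161.1 = 99.47·3.6620 − 161.1 = 203.161.
At 3148 K (t = 31.48):
  G = 99.47·ln 31.48 − 161.1 = 99.47·3.4494 − 161.1 = 182.007.
Gain = 182.007 / 203.161 = 0.8959 → 0.896.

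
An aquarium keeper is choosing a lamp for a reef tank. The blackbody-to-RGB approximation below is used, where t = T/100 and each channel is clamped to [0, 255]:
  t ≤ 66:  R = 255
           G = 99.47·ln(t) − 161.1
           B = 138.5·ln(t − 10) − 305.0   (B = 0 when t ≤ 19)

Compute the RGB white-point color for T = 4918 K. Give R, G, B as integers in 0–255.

R=255, G=226, B=203

t = 4918/100 = 49.18; the t ≤ 66 branch applies.
R = 255 by definition for t ≤ 66.
G = 99.47·ln 49.18 − 161.1 = 99.47·3.8955 − 161.1 = 226.384.
B = 138.5·ln(49.18 − 10) − 305.0 = 138.5·ln 39.18 − 305.0 = 138.5·3.6682 − 305.0 = 203.041.
Rounded: (255, 226, 203).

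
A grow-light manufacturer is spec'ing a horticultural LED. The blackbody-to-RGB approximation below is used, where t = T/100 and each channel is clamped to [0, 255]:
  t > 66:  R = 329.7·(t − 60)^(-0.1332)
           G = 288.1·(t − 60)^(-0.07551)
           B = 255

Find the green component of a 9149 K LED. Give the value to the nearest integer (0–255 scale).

222

t = 9149/100 = 91.49; the t > 66 branch applies.
G = 288.1·(91.49 − 60)^(-0.07551) = 288.1·31.49^(-0.07551) = 288.1·0.77068 = 222.032.
Rounded: 222.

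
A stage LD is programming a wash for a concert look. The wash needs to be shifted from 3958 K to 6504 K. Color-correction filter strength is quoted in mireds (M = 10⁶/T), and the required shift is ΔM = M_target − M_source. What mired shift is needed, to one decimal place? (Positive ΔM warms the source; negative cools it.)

-98.9 mireds

M_source = 10⁶/3958 = 252.653; M_target = 10⁶/6504 = 153.752.
ΔM = 153.752 − 252.653 = -98.901 → -98.9 mireds, a cooling shift.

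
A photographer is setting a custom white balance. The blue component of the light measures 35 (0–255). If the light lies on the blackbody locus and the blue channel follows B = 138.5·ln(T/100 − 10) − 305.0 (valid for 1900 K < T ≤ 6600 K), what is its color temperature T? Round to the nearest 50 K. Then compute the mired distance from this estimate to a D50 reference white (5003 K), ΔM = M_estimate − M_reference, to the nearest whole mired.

+265 mireds

ln(t − 10) = (35 + 305.0) / 138.5 = 2.4549.
t − 10 = e^2.4549 = 11.645, so t = 21.645.
T = 100·t = 2164 K → 2150 K to the nearest 50 K.
M_estimate = 10⁶/2150 = 465.12; M_reference = 10⁶/5003 = 199.88.
ΔM = 465.12 − 199.88 = 265.24 → +265 mireds.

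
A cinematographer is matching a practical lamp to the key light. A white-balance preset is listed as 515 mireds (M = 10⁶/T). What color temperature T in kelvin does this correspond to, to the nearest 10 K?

1940 K

T = 10⁶ / 515 = 1941.75 K → 1940 K.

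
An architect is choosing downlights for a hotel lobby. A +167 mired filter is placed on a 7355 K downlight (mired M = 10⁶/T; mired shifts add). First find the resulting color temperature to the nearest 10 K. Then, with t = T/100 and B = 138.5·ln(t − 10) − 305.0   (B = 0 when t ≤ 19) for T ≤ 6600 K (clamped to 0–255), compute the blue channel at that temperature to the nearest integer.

M_in = 10⁶/7355 = 135.96; M_out = 135.96 + (+167) = 302.96.
T_out = 10⁶/302.96 = 3300.7 K → 3300 K; t = 33.
B = 138.5·ln(33 − 10) − 305.0 = 138.5·ln 23 − 305.0 = 138.5·3.1355 − 305.0 = 129.266.
Rounded: 129.

129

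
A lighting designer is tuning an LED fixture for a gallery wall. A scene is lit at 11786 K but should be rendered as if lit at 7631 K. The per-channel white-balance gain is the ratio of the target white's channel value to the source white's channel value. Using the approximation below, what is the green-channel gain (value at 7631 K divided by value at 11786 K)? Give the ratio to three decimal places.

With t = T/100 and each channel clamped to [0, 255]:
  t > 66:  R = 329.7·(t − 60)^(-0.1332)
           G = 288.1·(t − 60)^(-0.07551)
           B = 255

1.100

At 11786 K (t = 117.86):
  G = 288.1·(117.86 − 60)^(-0.07551) = 288.1·57.86^(-0.07551) = 288.1·0.73608 = 212.064.
At 7631 K (t = 76.31):
  G = 288.1·(76.31 − 60)^(-0.07551) = 288.1·16.31^(-0.07551) = 288.1·0.80993 = 233.341.
Gain = 233.341 / 212.064 = 1.1003 → 1.100.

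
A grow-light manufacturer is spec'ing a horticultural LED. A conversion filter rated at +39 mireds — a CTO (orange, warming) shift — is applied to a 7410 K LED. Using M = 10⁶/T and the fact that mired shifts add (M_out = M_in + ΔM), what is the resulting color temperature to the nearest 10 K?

M_in = 10⁶/7410 = 134.95 mireds.
M_out = 134.95 + (+39) = 173.95 mireds.
T_out = 10⁶/173.95 = 5748.7 K → 5750 K.

5750 K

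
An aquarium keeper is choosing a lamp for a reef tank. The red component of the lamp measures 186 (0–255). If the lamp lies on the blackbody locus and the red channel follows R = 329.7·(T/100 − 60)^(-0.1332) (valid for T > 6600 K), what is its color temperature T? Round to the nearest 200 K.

(t − 60)^(-0.1332) = 186/329.7 = 0.56415.
t − 60 = 0.56415^(1/-0.1332) = 0.56415^(-7.508) = 73.521, so t = 133.521.
T = 100·t = 13352 K → 13400 K to the nearest 200 K.

13400 K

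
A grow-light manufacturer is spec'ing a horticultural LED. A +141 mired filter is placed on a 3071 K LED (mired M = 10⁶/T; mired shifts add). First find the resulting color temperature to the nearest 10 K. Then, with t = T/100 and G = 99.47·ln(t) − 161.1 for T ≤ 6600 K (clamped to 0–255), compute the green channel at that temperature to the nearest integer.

M_in = 10⁶/3071 = 325.63; M_out = 325.63 + (+141) = 466.63.
T_out = 10⁶/466.63 = 2143.0 K → 2140 K; t = 21.4.
G = 99.47·ln 21.4 − 161.1 = 99.47·3.0634 − 161.1 = 143.615.
Rounded: 144.

144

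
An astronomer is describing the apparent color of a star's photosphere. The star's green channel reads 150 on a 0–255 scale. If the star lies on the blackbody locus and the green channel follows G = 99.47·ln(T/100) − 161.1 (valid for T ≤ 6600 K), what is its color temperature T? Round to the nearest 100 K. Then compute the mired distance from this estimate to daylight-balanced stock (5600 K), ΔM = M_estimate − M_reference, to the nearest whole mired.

ln t = (150 + 161.1) / 99.47 = 3.1276.
t = e^3.1276 = 22.819.
T = 100·t = 2282 K → 2300 K to the nearest 100 K.
M_estimate = 10⁶/2300 = 434.78; M_reference = 10⁶/5600 = 178.57.
ΔM = 434.78 − 178.57 = 256.21 → +256 mireds.

+256 mireds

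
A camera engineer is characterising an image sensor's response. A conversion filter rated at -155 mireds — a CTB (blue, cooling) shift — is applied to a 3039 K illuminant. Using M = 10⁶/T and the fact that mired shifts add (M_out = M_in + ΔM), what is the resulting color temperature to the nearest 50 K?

M_in = 10⁶/3039 = 329.06 mireds.
M_out = 329.06 + (-155) = 174.06 mireds.
T_out = 10⁶/174.06 = 5745.3 K → 5750 K.

5750 K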